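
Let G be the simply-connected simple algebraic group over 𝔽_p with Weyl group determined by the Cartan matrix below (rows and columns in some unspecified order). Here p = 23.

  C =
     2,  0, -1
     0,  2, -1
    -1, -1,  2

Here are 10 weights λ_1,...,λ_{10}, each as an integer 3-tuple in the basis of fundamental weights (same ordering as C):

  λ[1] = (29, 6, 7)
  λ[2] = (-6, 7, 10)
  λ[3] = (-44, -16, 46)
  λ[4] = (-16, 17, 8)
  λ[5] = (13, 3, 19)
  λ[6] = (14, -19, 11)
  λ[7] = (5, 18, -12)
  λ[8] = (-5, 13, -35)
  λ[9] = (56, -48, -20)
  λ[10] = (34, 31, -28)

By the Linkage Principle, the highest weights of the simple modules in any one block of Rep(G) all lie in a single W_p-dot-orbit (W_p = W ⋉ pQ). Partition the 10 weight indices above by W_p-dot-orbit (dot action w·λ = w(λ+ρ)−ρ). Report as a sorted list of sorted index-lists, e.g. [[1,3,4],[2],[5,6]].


C ↔ A_3 under row/col permutation; |W(A_3)| = 24.

W_23-reps of the 10 weights in Ā_23 (same 3-coord order as C):

  1: (1, 8, 7) · 2: (5, 8, 6) · 3: (1, 11, 8) · 4: (5, 8, 6) · 5: (1, 11, 8) · 6: (5, 8, 6) · 7: (5, 8, 6) · 8: (1, 11, 8) · 9: (1, 11, 8) · 10: (5, 8, 6)

Linkage partition of the 10 weights (3 classes, p=23):

[[1], [2, 4, 6, 7, 10], [3, 5, 8, 9]]


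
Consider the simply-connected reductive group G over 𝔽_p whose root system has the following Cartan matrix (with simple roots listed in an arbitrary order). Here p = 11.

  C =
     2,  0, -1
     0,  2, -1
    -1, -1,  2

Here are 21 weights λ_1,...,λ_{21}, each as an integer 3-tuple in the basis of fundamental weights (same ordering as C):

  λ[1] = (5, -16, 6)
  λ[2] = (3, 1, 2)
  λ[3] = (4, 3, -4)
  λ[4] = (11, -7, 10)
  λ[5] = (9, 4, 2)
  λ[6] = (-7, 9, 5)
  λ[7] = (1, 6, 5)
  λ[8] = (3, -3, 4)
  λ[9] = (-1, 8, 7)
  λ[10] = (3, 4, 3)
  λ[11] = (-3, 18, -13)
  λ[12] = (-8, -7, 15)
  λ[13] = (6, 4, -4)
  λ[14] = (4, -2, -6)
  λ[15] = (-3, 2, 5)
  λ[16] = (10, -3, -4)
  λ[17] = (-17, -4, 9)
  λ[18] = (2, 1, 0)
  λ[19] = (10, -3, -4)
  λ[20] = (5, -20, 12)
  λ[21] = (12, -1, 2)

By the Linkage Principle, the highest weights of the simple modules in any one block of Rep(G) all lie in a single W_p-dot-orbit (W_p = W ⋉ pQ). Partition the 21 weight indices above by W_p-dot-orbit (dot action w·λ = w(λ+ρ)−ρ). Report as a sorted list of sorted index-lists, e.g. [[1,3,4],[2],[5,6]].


Cartan matrix: type A_3 (|W|=24); un-permuting the 3 rows.

Alcove-folded reps (p=11, 21 weights, presented ϖ-order):

    [1] (2, 3, 4)
    [2] (4, 2, 3)
    [3] (2, 1, 3)
    [4] (1, 5, 0)
    [5] (3, 2, 1)
    [6] (1, 5, 0)
    [7] (2, 3, 4)
    [8] (4, 2, 3)
    [9] (6, 3, 2)
    [10] (2, 3, 4)
    [11] (3, 2, 1)
    [12] (2, 1, 3)
    [13] (4, 2, 3)
    [14] (1, 5, 0)
    [15] (2, 3, 4)
    [16] (6, 3, 2)
    [17] (2, 1, 3)
    [18] (3, 2, 1)
    [19] (6, 3, 2)
    [20] (6, 3, 2)
    [21] (6, 3, 2)

Partition of {1..21} into 6 W_11-dot-orbits:

[[1, 7, 10, 15], [2, 8, 13], [3, 12, 17], [4, 6, 14], [5, 11, 18], [9, 16, 19, 20, 21]]


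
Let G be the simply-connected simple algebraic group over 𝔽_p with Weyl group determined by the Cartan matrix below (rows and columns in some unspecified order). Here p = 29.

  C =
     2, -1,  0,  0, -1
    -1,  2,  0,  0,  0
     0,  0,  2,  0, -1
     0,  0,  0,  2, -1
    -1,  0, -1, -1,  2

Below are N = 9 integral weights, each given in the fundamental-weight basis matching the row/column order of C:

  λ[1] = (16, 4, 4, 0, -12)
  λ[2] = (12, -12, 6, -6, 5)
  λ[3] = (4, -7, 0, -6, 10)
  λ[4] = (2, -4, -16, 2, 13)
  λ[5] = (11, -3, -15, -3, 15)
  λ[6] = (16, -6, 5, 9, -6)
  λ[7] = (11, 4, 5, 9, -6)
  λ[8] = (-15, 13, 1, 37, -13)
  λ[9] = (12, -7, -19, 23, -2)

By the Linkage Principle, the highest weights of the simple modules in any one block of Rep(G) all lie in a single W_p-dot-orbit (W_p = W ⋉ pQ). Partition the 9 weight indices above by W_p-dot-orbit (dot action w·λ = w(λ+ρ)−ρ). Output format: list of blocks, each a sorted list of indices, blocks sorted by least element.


C ↔ D_5 under row/col permutation; |W(D_5)| = 1920.

W_29-reps of the 9 weights in Ā_29 (same 5-coord order as C):

  λ_1+ρ ↦ (1, 5, 1, 5, 5);  λ_2+ρ ↦ (2, 11, 7, 5, 1);  λ_3+ρ ↦ (1, 5, 1, 5, 5);  λ_4+ρ ↦ (1, 2, 14, 2, 0);  λ_5+ρ ↦ (1, 2, 14, 2, 0);  λ_6+ρ ↦ (1, 5, 1, 5, 5);  λ_7+ρ ↦ (1, 5, 1, 5, 5);  λ_8+ρ ↦ (1, 2, 14, 2, 0);  λ_9+ρ ↦ (1, 5, 1, 5, 5)

Linkage partition of the 9 weights (3 classes, p=29):

[[1, 3, 6, 7, 9], [2], [4, 5, 8]]


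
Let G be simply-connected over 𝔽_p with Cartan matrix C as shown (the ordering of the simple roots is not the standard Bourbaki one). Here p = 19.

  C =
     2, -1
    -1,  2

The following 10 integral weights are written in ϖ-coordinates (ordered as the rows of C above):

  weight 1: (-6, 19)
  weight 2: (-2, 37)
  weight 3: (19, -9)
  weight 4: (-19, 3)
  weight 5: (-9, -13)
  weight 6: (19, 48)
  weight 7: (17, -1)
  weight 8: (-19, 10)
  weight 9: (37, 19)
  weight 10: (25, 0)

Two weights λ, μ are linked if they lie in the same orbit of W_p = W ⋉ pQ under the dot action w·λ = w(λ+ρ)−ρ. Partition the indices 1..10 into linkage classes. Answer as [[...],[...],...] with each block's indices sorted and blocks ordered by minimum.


A_2 Cartan matrix, 2 simple roots permuted; ρ=(1,1).

Each λ_j+ρ reduced to Ā_19; 2-tuples below use C's row order:

  λ_1+ρ ↦ (4, 14)
  λ_2+ρ ↦ (18, 0)
  λ_3+ρ ↦ (11, 7)
  λ_4+ρ ↦ (4, 14)
  λ_5+ρ ↦ (11, 7)
  λ_6+ρ ↦ (11, 7)
  λ_7+ρ ↦ (18, 0)
  λ_8+ρ ↦ (11, 7)
  λ_9+ρ ↦ (18, 0)
  λ_10+ρ ↦ (11, 7)

These 10 weights hit 3 W_19-dot-orbits; sizes (2, 3, 5):

[[1, 4], [2, 7, 9], [3, 5, 6, 8, 10]]


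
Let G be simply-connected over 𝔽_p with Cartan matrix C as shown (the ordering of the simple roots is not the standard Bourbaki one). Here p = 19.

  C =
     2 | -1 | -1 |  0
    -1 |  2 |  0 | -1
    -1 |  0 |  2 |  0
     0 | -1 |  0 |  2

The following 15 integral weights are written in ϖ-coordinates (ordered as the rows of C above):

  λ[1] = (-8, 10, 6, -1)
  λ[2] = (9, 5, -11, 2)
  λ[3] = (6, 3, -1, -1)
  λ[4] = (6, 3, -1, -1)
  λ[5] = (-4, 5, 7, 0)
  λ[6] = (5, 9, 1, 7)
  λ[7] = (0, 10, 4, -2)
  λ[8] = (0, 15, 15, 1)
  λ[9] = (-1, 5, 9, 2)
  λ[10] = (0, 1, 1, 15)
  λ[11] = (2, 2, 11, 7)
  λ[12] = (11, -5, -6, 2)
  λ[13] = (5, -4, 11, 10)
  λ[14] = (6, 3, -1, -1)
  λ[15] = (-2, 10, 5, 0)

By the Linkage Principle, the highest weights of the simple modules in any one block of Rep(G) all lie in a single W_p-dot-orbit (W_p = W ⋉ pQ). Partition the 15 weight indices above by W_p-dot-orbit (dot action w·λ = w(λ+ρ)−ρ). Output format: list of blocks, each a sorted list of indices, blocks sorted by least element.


A_4 Cartan matrix, 4 simple roots permuted; ρ=(1,1,1,1).

Each λ_j+ρ reduced to Ā_19; 4-tuples below use C's row order:

  [1] (7, 4, 0, 0)
  [2] (0, 6, 10, 3)
  [3] (7, 4, 0, 0)
  [4] (7, 4, 0, 0)
  [5] (3, 3, 5, 1)
  [6] (1, 10, 5, 1)
  [7] (1, 10, 5, 1)
  [8] (1, 2, 0, 14)
  [9] (0, 6, 10, 3)
  [10] (1, 2, 0, 14)
  [11] (3, 3, 5, 1)
  [12] (3, 3, 5, 1)
  [13] (3, 3, 5, 1)
  [14] (7, 4, 0, 0)
  [15] (1, 10, 5, 1)

Grouping the 15 weights by Ā_19-representative: 5 linkage classes.

[[1, 3, 4, 14], [2, 9], [5, 11, 12, 13], [6, 7, 15], [8, 10]]


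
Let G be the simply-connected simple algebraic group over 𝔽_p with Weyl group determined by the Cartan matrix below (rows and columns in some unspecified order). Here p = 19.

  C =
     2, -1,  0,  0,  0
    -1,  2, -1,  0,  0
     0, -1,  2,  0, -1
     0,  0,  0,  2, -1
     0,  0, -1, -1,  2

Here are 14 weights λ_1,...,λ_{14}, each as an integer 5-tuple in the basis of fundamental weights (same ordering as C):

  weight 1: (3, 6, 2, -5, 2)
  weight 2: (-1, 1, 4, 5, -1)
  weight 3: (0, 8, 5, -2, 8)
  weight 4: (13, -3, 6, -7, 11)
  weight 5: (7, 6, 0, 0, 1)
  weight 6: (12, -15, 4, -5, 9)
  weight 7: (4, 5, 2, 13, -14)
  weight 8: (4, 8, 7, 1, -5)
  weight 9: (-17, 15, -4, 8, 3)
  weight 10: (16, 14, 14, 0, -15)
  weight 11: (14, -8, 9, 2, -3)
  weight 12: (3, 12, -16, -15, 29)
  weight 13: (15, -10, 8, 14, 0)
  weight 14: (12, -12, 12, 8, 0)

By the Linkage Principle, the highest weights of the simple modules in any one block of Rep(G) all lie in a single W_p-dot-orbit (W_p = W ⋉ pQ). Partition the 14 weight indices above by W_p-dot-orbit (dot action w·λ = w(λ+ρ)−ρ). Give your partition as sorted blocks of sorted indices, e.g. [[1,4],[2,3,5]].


C ↔ A_5 under row/col permutation; |W(A_5)| = 720.

Each λ_j+ρ reduced to Ā_19; 5-tuples below use C's row order:

  λ_1+ρ ↦ (4, 7, 2, 3, 1);  λ_2+ρ ↦ (0, 2, 5, 6, 0);  λ_3+ρ ↦ (1, 4, 6, 1, 3);  λ_4+ρ ↦ (0, 2, 5, 6, 0);  λ_5+ρ ↦ (8, 7, 1, 1, 2);  λ_6+ρ ↦ (1, 4, 6, 1, 3);  λ_7+ρ ↦ (1, 4, 6, 1, 3);  λ_8+ρ ↦ (2, 9, 4, 1, 1);  λ_9+ρ ↦ (6, 3, 0, 2, 1);  λ_10+ρ ↦ (2, 9, 4, 1, 1);  λ_11+ρ ↦ (8, 7, 1, 1, 2);  λ_12+ρ ↦ (2, 9, 4, 1, 1);  λ_13+ρ ↦ (6, 3, 0, 2, 1);  λ_14+ρ ↦ (4, 7, 2, 3, 1)

These 14 weights hit 6 W_19-dot-orbits; sizes (2, 2, 3, 2, 3, 2):

[[1, 14], [2, 4], [3, 6, 7], [5, 11], [8, 10, 12], [9, 13]]


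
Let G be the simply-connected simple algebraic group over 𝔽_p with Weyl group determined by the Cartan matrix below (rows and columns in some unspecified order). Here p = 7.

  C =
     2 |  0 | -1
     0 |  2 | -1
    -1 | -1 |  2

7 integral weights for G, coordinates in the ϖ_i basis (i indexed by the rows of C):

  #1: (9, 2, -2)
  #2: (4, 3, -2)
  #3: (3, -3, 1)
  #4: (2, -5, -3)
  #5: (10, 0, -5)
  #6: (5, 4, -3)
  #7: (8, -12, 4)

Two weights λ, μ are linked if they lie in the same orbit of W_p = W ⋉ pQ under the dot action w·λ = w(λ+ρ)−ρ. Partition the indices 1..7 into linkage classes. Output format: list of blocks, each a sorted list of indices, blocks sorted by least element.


C ↔ A_3 under row/col permutation; |W(A_3)| = 24.

Folding the 7 weights λ_j+ρ into Ā_7 (reps in the given 3-coord order):

  λ_1+ρ ↦ (2, 1, 2) · λ_2+ρ ↦ (3, 2, 1) · λ_3+ρ ↦ (4, 2, 0) · λ_4+ρ ↦ (3, 2, 1) · λ_5+ρ ↦ (3, 1, 0) · λ_6+ρ ↦ (2, 1, 2) · λ_7+ρ ↦ (4, 2, 0)

4 distinct reps among the 7 weights ⇒ 4 W_7-linkage classes:

[[1, 6], [2, 4], [3, 7], [5]]


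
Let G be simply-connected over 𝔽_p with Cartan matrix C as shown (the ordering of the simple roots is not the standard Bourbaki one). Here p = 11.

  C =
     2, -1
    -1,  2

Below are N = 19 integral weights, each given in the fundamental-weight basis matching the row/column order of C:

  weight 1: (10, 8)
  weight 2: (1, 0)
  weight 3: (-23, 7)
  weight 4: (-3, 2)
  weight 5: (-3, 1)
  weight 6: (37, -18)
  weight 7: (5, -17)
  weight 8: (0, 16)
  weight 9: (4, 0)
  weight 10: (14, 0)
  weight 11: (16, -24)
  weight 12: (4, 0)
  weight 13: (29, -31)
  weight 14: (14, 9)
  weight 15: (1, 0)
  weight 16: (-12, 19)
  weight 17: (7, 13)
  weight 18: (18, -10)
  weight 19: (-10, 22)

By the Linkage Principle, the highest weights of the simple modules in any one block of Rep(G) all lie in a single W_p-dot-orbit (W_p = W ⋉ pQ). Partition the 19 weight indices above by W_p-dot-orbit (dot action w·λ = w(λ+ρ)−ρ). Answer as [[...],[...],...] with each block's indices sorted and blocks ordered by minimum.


Dynkin diagram of C (from the 2 off-diagonal −1 entries): A_2.

Folding the 19 weights λ_j+ρ into Ā_11 (reps in the given 2-coord order):

  λ_1+ρ ↦ (2, 0) · λ_2+ρ ↦ (2, 1) · λ_3+ρ ↦ (3, 0) · λ_4+ρ ↦ (2, 1) · λ_5+ρ ↦ (2, 0) · λ_6+ρ ↦ (5, 1) · λ_7+ρ ↦ (5, 1) · λ_8+ρ ↦ (6, 4) · λ_9+ρ ↦ (5, 1) · λ_10+ρ ↦ (6, 4) · λ_11+ρ ↦ (5, 1) · λ_12+ρ ↦ (5, 1) · λ_13+ρ ↦ (3, 0) · λ_14+ρ ↦ (3, 1) · λ_15+ρ ↦ (2, 1) · λ_16+ρ ↦ (2, 0) · λ_17+ρ ↦ (3, 0) · λ_18+ρ ↦ (2, 1) · λ_19+ρ ↦ (2, 1)

Linkage partition of the 19 weights (6 classes, p=11):

[[1, 5, 16], [2, 4, 15, 18, 19], [3, 13, 17], [6, 7, 9, 11, 12], [8, 10], [14]]


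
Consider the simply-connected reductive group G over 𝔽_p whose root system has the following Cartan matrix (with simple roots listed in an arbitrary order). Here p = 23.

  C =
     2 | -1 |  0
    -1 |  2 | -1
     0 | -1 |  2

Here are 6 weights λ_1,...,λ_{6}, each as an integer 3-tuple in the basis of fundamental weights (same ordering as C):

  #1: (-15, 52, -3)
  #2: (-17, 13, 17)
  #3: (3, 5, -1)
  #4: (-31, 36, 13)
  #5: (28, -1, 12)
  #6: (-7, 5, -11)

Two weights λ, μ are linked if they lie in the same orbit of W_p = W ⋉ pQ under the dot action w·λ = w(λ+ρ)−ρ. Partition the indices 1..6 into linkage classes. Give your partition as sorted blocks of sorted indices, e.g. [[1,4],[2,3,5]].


Dynkin diagram of C (from the 4 off-diagonal −1 entries): A_3.

Ā_23 reps of the 6 weights (A_3, coords as presented):

  1: (5, 2, 7)
  2: (5, 2, 7)
  3: (4, 6, 0)
  4: (5, 2, 7)
  5: (4, 6, 0)
  6: (4, 6, 0)

The 6 indices split into 2 linkage classes (same alcove rep ⇔ same W_23-dot-orbit):

[[1, 2, 4], [3, 5, 6]]


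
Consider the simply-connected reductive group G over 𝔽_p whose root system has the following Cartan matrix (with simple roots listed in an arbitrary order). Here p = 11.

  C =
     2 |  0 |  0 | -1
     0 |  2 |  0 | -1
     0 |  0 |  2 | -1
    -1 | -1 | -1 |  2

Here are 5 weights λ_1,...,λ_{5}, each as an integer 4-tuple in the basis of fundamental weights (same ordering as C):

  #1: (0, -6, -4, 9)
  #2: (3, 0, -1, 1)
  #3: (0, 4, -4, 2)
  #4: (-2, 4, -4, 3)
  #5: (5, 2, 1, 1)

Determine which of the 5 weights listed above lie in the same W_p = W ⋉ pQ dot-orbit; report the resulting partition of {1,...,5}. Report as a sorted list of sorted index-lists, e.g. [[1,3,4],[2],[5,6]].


Dynkin diagram of C (from the 6 off-diagonal −1 entries): D_4.

W_11-reps of the 5 weights in Ā_11 (same 4-coord order as C):

    1: (1, 5, 3, 0)
    2: (4, 1, 0, 2)
    3: (1, 5, 3, 0)
    4: (1, 5, 3, 0)
    5: (4, 1, 0, 2)

Grouping the 5 weights by Ā_11-representative: 2 linkage classes.

[[1, 3, 4], [2, 5]]


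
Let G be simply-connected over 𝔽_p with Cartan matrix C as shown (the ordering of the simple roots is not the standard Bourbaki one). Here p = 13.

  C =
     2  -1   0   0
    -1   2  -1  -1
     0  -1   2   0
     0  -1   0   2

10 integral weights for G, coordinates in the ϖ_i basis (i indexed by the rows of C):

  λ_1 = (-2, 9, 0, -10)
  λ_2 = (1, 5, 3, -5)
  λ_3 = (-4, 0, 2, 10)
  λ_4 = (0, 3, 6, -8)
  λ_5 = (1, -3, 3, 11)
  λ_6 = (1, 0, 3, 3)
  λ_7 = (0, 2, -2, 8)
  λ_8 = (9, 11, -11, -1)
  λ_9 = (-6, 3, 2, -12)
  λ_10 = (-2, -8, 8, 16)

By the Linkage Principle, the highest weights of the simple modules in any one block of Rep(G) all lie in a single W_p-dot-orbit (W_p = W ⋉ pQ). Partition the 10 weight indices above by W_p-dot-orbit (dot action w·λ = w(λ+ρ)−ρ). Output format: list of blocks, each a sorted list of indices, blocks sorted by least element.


D_4 Cartan matrix, 4 simple roots permuted; ρ=(1,1,1,1).

Ā_13 reps of the 10 weights (D_4, coords as presented):

  1: (1, 0, 1, 9)
  2: (2, 1, 4, 4)
  3: (1, 0, 1, 9)
  4: (2, 1, 4, 4)
  5: (1, 0, 1, 9)
  6: (2, 1, 4, 4)
  7: (1, 0, 1, 9)
  8: (1, 0, 1, 9)
  9: (2, 1, 4, 4)
  10: (2, 1, 4, 4)

2 distinct reps among the 10 weights ⇒ 2 W_13-linkage classes:

[[1, 3, 5, 7, 8], [2, 4, 6, 9, 10]]


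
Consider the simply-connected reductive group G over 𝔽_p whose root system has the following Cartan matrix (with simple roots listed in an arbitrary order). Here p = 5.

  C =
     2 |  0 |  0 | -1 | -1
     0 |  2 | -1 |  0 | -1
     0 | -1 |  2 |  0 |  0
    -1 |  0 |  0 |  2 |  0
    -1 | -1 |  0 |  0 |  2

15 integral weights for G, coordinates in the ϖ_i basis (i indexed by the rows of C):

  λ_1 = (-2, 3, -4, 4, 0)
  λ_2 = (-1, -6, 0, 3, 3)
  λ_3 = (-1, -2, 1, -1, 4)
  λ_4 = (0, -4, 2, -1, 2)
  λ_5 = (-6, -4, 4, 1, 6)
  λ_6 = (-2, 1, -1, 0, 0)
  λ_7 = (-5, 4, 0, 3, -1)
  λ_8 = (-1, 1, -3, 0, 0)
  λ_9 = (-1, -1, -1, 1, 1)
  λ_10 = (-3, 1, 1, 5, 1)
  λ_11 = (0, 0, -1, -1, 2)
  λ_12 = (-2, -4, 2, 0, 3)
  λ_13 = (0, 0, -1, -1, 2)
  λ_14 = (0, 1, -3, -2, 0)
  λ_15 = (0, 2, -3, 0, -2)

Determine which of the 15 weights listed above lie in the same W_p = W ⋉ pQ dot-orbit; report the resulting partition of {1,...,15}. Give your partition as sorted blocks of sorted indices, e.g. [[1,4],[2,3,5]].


Type A_5, rank 5, |W|=720; reorder rows/cols to standard.

λ_j+ρ reflected into Ā_5 (⟨·,θ^∨⟩≤5); 5-tuples as given:

  λ_1 → (1, 0, 1, 0, 0) · λ_2 → (1, 0, 1, 0, 0) · λ_3 → (1, 1, 0, 0, 3) · λ_4 → (1, 3, 0, 0, 0) · λ_5 → (0, 0, 2, 1, 1) · λ_6 → (1, 2, 0, 0, 0) · λ_7 → (1, 1, 0, 0, 3) · λ_8 → (0, 0, 2, 1, 1) · λ_9 → (0, 0, 0, 2, 2) · λ_10 → (0, 0, 2, 1, 1) · λ_11 → (1, 1, 0, 0, 3) · λ_12 → (1, 3, 0, 0, 0) · λ_13 → (1, 1, 0, 0, 3) · λ_14 → (0, 0, 2, 1, 1) · λ_15 → (0, 0, 2, 1, 1)

Partition of {1..15} into 6 W_5-dot-orbits:

[[1, 2], [3, 7, 11, 13], [4, 12], [5, 8, 10, 14, 15], [6], [9]]


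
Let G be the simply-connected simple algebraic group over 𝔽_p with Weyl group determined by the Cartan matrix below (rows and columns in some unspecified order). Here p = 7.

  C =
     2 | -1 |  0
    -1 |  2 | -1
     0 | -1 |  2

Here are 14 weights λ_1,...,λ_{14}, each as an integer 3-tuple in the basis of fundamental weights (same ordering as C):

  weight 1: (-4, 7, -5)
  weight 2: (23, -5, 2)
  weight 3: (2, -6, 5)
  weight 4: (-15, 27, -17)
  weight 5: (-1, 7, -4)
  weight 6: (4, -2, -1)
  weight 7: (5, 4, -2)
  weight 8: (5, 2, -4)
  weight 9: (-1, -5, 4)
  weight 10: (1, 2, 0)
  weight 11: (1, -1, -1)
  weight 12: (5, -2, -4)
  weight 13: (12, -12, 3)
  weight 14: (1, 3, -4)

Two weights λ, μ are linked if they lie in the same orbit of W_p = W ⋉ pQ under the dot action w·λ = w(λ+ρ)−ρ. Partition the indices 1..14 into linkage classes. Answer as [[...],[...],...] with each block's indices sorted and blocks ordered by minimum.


Root system A_3: the 3×3 matrix C matches after relabeling.

Ā_7 reps of the 14 weights (A_3, coords as presented):

  λ_1+ρ ↦ (2, 1, 3) · λ_2+ρ ↦ (2, 1, 3) · λ_3+ρ ↦ (2, 3, 1) · λ_4+ρ ↦ (2, 0, 0) · λ_5+ρ ↦ (1, 4, 2) · λ_6+ρ ↦ (4, 0, 1) · λ_7+ρ ↦ (2, 1, 3) · λ_8+ρ ↦ (4, 0, 1) · λ_9+ρ ↦ (4, 0, 1) · λ_10+ρ ↦ (2, 3, 1) · λ_11+ρ ↦ (2, 0, 0) · λ_12+ρ ↦ (2, 3, 1) · λ_13+ρ ↦ (4, 0, 1) · λ_14+ρ ↦ (2, 1, 3)

Grouping the 14 weights by Ā_7-representative: 5 linkage classes.

[[1, 2, 7, 14], [3, 10, 12], [4, 11], [5], [6, 8, 9, 13]]


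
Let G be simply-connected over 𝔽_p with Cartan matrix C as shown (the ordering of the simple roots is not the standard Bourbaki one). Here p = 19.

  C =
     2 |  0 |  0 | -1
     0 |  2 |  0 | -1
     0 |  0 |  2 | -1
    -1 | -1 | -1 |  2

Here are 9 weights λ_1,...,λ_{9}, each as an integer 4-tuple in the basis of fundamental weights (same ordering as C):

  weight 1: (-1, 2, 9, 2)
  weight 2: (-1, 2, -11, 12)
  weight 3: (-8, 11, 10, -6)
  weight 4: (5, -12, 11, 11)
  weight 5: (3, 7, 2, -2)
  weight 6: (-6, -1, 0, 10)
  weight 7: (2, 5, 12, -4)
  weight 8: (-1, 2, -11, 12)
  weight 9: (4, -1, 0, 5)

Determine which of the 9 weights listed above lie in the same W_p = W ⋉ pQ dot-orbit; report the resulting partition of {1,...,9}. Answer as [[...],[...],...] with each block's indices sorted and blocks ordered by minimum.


Root system D_4: the 4×4 matrix C matches after relabeling.

Alcove-folded reps (p=19, 9 weights, presented ϖ-order):

    1: (0, 3, 10, 3)
    2: (0, 3, 10, 3)
    3: (5, 0, 1, 6)
    4: (5, 0, 1, 6)
    5: (3, 7, 2, 1)
    6: (5, 0, 1, 6)
    7: (0, 3, 10, 3)
    8: (0, 3, 10, 3)
    9: (5, 0, 1, 6)

The 9 indices split into 3 linkage classes (same alcove rep ⇔ same W_19-dot-orbit):

[[1, 2, 7, 8], [3, 4, 6, 9], [5]]


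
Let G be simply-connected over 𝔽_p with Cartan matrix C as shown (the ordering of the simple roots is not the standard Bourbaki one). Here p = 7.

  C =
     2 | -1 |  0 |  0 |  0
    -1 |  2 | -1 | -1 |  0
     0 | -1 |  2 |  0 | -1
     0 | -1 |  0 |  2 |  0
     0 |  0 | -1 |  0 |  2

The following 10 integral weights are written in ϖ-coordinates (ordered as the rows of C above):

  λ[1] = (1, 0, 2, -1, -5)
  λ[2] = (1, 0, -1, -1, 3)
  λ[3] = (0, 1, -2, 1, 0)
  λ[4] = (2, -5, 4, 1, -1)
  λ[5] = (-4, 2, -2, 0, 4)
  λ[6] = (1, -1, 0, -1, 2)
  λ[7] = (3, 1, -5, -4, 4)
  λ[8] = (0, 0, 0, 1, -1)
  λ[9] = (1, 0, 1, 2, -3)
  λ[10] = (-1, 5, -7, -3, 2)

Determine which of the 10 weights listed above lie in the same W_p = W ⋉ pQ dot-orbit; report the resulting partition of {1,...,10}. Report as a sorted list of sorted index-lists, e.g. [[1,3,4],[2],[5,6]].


D_5 Cartan matrix, 5 simple roots permuted; ρ=(1,1,1,1,1).

Each λ_j+ρ reduced to Ā_7; 5-tuples below use C's row order:

  λ_1 → (2, 0, 1, 0, 3) · λ_2 → (2, 0, 1, 0, 3) · λ_3 → (1, 1, 1, 2, 0) · λ_4 → (1, 1, 1, 2, 0) · λ_5 → (2, 0, 1, 0, 3) · λ_6 → (2, 0, 1, 0, 3) · λ_7 → (1, 1, 1, 2, 0) · λ_8 → (1, 1, 1, 2, 0) · λ_9 → (1, 1, 1, 2, 0) · λ_10 → (2, 0, 1, 0, 3)

2 distinct reps among the 10 weights ⇒ 2 W_7-linkage classes:

[[1, 2, 5, 6, 10], [3, 4, 7, 8, 9]]


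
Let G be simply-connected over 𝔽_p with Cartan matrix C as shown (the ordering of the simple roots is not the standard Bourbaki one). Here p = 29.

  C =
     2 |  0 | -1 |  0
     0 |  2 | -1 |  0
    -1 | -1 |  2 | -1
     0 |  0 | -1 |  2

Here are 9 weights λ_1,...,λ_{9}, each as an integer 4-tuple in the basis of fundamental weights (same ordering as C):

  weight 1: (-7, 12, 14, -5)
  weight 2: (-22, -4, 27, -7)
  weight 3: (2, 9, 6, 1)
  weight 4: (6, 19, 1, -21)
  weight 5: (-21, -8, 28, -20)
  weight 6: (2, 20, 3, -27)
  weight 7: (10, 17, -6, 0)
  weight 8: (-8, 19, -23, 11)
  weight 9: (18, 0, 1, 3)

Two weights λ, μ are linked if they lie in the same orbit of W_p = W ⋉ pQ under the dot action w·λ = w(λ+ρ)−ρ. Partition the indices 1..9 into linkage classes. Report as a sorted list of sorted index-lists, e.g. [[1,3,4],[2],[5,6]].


Dynkin diagram of C (from the 6 off-diagonal −1 entries): D_4.

W_29-reps of the 9 weights in Ā_29 (same 4-coord order as C):

    λ_1 → (6, 13, 1, 4)
    λ_2 → (19, 1, 2, 4)
    λ_3 → (3, 10, 7, 2)
    λ_4 → (11, 2, 7, 2)
    λ_5 → (3, 10, 7, 2)
    λ_6 → (19, 1, 2, 4)
    λ_7 → (6, 13, 1, 4)
    λ_8 → (3, 10, 7, 2)
    λ_9 → (19, 1, 2, 4)

Linkage partition of the 9 weights (4 classes, p=29):

[[1, 7], [2, 6, 9], [3, 5, 8], [4]]


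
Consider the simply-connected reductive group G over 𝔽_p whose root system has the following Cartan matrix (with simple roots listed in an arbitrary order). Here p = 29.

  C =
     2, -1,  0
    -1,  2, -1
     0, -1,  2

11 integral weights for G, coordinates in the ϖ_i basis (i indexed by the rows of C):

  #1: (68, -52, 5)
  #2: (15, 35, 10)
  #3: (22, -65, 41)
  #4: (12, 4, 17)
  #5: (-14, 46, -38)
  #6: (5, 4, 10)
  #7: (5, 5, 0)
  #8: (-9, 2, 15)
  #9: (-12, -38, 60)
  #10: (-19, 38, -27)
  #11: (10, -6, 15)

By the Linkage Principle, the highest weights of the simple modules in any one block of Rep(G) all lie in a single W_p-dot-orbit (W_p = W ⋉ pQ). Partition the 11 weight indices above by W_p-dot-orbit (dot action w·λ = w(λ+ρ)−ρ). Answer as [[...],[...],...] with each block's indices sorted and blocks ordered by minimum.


Dynkin diagram of C (from the 4 off-diagonal −1 entries): A_3.

Each λ_j+ρ reduced to Ā_29; 3-tuples below use C's row order:

    λ_1+ρ ↦ (6, 5, 11)
    λ_2+ρ ↦ (6, 5, 11)
    λ_3+ρ ↦ (6, 6, 1)
    λ_4+ρ ↦ (6, 5, 11)
    λ_5+ρ ↦ (3, 5, 11)
    λ_6+ρ ↦ (6, 5, 11)
    λ_7+ρ ↦ (6, 6, 1)
    λ_8+ρ ↦ (3, 5, 11)
    λ_9+ρ ↦ (3, 5, 11)
    λ_10+ρ ↦ (3, 5, 11)
    λ_11+ρ ↦ (6, 5, 11)

Grouping the 11 weights by Ā_29-representative: 3 linkage classes.

[[1, 2, 4, 6, 11], [3, 7], [5, 8, 9, 10]]


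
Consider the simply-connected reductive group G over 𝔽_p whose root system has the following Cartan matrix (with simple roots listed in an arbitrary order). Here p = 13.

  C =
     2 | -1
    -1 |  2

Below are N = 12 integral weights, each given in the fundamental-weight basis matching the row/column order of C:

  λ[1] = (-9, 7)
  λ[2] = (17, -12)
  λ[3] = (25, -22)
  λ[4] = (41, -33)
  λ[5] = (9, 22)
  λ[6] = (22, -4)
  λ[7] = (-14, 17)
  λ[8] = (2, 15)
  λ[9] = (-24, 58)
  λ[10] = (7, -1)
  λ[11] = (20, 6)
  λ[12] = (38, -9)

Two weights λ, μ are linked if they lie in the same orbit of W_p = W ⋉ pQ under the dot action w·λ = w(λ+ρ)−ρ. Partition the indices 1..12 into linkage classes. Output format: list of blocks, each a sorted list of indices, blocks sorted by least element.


Type A_2, rank 2, |W|=6; reorder rows/cols to standard.

W_13-reps of the 12 weights in Ā_13 (same 2-coord order as C):

  λ_1 → (8, 0) · λ_2 → (2, 6) · λ_3 → (8, 0) · λ_4 → (3, 7) · λ_5 → (3, 7) · λ_6 → (3, 7) · λ_7 → (8, 0) · λ_8 → (3, 7) · λ_9 → (3, 7) · λ_10 → (8, 0) · λ_11 → (2, 6) · λ_12 → (8, 0)

Linkage partition of the 12 weights (3 classes, p=13):

[[1, 3, 7, 10, 12], [2, 11], [4, 5, 6, 8, 9]]


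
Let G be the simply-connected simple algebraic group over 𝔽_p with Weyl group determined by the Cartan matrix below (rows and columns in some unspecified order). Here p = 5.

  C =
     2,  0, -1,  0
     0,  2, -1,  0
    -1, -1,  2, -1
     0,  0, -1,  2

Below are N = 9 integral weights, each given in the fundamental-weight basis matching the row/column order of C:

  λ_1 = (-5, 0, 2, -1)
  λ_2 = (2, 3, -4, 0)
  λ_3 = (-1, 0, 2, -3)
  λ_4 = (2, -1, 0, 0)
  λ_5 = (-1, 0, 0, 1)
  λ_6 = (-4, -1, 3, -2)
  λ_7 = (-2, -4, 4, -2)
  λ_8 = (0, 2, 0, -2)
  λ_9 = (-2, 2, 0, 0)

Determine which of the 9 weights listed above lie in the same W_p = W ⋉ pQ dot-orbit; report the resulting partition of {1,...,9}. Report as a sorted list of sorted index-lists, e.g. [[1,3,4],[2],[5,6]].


Type D_4, rank 4, |W|=192; reorder rows/cols to standard.

Ā_5 reps of the 9 weights (D_4, coords as presented):

    λ_1+ρ ↦ (3, 0, 0, 1)
    λ_2+ρ ↦ (0, 1, 1, 2)
    λ_3+ρ ↦ (0, 1, 1, 2)
    λ_4+ρ ↦ (3, 0, 0, 1)
    λ_5+ρ ↦ (0, 1, 1, 2)
    λ_6+ρ ↦ (3, 0, 0, 1)
    λ_7+ρ ↦ (1, 3, 0, 1)
    λ_8+ρ ↦ (1, 3, 0, 1)
    λ_9+ρ ↦ (1, 3, 0, 1)

Partition of {1..9} into 3 W_5-dot-orbits:

[[1, 4, 6], [2, 3, 5], [7, 8, 9]]


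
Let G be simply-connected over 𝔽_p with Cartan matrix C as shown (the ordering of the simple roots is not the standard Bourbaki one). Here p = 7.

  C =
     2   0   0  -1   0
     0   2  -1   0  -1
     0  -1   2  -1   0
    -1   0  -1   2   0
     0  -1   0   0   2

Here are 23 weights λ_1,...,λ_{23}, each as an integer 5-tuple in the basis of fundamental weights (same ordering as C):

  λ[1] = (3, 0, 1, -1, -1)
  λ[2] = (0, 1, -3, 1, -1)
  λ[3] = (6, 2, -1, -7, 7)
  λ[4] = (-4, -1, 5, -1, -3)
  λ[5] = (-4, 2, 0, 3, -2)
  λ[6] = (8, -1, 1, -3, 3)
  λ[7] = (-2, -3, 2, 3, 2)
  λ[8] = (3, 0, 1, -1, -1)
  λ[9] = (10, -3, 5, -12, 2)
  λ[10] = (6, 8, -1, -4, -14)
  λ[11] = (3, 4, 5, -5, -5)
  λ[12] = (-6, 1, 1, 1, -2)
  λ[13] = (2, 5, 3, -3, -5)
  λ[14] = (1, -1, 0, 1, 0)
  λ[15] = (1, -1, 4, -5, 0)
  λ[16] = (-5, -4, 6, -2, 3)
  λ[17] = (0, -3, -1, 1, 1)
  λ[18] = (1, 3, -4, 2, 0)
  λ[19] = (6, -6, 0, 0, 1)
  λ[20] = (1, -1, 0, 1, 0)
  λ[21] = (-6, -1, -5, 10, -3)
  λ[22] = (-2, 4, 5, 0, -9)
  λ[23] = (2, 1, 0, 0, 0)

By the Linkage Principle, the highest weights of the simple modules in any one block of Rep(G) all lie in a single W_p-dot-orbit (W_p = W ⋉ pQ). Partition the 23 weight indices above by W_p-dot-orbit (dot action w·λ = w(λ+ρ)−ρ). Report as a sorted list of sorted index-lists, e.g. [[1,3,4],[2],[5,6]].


Type A_5, rank 5, |W|=720; reorder rows/cols to standard.

Alcove-folded reps (p=7, 23 weights, presented ϖ-order):

  [1] (4, 1, 2, 0, 0);  [2] (1, 0, 2, 0, 0);  [3] (0, 2, 1, 3, 0);  [4] (0, 2, 1, 3, 0);  [5] (2, 2, 1, 1, 0);  [6] (1, 0, 2, 0, 0);  [7] (0, 2, 1, 3, 0);  [8] (4, 1, 2, 0, 0);  [9] (4, 1, 2, 0, 0);  [10] (4, 1, 2, 0, 0);  [11] (4, 1, 2, 0, 0);  [12] (2, 0, 1, 2, 1);  [13] (2, 2, 1, 1, 0);  [14] (2, 0, 1, 2, 1);  [15] (2, 0, 1, 2, 1);  [16] (0, 2, 1, 3, 0);  [17] (1, 0, 2, 0, 0);  [18] (2, 1, 3, 0, 1);  [19] (2, 0, 1, 2, 1);  [20] (2, 0, 1, 2, 1);  [21] (1, 0, 2, 0, 0);  [22] (0, 2, 1, 3, 0);  [23] (2, 2, 1, 1, 0)

Linkage partition of the 23 weights (6 classes, p=7):

[[1, 8, 9, 10, 11], [2, 6, 17, 21], [3, 4, 7, 16, 22], [5, 13, 23], [12, 14, 15, 19, 20], [18]]


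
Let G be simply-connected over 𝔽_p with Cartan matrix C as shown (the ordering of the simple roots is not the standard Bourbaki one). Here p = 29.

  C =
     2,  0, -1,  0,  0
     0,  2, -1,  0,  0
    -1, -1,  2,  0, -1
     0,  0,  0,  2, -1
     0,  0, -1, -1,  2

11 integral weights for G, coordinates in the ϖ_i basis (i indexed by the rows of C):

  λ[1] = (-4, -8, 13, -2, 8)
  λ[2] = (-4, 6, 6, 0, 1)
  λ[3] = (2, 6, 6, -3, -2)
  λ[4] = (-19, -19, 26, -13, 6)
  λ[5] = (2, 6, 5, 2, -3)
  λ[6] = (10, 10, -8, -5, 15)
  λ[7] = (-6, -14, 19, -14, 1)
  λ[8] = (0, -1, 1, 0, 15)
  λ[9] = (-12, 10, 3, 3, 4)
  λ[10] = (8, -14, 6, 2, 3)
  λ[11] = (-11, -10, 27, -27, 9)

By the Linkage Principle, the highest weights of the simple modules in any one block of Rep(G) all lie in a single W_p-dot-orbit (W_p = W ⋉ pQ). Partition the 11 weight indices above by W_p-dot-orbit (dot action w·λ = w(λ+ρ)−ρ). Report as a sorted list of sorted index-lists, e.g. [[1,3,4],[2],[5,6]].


Dynkin diagram of C (from the 8 off-diagonal −1 entries): D_5.

Folding the 11 weights λ_j+ρ into Ā_29 (reps in the given 5-coord order):

    λ_1 → (3, 7, 4, 1, 2)
    λ_2 → (3, 7, 4, 1, 2)
    λ_3 → (3, 7, 4, 1, 2)
    λ_4 → (4, 4, 5, 2, 2)
    λ_5 → (3, 7, 4, 1, 2)
    λ_6 → (4, 4, 5, 2, 2)
    λ_7 → (4, 4, 5, 2, 2)
    λ_8 → (1, 0, 2, 1, 7)
    λ_9 → (4, 4, 5, 2, 2)
    λ_10 → (3, 7, 4, 1, 2)
    λ_11 → (1, 0, 2, 1, 7)

3 distinct reps among the 11 weights ⇒ 3 W_29-linkage classes:

[[1, 2, 3, 5, 10], [4, 6, 7, 9], [8, 11]]


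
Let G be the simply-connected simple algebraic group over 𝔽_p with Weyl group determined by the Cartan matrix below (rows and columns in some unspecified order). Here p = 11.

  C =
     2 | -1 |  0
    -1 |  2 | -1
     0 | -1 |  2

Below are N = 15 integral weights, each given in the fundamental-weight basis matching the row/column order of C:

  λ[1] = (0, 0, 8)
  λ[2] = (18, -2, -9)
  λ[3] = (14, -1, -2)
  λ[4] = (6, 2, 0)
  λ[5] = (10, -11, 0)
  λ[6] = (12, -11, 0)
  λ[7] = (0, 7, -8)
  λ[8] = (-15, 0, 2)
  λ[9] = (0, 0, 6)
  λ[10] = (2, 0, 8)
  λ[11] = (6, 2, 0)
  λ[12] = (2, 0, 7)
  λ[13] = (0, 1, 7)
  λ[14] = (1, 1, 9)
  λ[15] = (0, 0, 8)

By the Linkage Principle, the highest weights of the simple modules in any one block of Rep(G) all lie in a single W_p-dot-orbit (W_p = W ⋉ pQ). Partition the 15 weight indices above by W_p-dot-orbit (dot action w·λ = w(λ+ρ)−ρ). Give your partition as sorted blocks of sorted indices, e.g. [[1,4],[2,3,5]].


C ↔ A_3 under row/col permutation; |W(A_3)| = 24.

Alcove-folded reps (p=11, 15 weights, presented ϖ-order):

  λ_1+ρ ↦ (1, 1, 9)
  λ_2+ρ ↦ (2, 1, 7)
  λ_3+ρ ↦ (7, 3, 1)
  λ_4+ρ ↦ (7, 3, 1)
  λ_5+ρ ↦ (1, 1, 9)
  λ_6+ρ ↦ (1, 1, 7)
  λ_7+ρ ↦ (1, 1, 7)
  λ_8+ρ ↦ (2, 1, 7)
  λ_9+ρ ↦ (1, 1, 7)
  λ_10+ρ ↦ (1, 1, 7)
  λ_11+ρ ↦ (7, 3, 1)
  λ_12+ρ ↦ (2, 1, 7)
  λ_13+ρ ↦ (1, 2, 8)
  λ_14+ρ ↦ (1, 1, 7)
  λ_15+ρ ↦ (1, 1, 9)

5 distinct reps among the 15 weights ⇒ 5 W_11-linkage classes:

[[1, 5, 15], [2, 8, 12], [3, 4, 11], [6, 7, 9, 10, 14], [13]]


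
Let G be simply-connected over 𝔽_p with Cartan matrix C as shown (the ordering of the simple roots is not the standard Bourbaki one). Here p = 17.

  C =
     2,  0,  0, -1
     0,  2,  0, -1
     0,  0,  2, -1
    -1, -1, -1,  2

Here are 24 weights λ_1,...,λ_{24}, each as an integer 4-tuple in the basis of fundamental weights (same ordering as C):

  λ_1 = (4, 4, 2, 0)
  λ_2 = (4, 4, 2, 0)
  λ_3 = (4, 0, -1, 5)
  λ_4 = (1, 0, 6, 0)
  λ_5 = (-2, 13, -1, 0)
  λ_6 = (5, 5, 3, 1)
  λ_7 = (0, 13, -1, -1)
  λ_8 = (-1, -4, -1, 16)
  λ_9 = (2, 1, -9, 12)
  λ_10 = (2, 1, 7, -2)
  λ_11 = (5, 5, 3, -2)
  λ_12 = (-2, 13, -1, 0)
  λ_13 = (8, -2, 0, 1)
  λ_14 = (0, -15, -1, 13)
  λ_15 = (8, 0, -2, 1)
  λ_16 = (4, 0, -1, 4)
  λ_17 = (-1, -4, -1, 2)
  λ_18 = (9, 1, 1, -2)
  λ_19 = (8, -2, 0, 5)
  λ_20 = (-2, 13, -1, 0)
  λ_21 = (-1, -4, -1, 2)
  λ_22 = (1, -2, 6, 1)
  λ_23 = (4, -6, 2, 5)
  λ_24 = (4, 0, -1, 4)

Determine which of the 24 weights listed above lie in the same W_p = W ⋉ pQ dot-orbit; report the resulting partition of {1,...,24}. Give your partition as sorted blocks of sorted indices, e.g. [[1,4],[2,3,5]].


C ↔ D_4 under row/col permutation; |W(D_4)| = 192.

W_17-reps of the 24 weights in Ā_17 (same 4-coord order as C):

  λ_1+ρ ↦ (5, 5, 3, 1)
  λ_2+ρ ↦ (5, 5, 3, 1)
  λ_3+ρ ↦ (5, 1, 0, 5)
  λ_4+ρ ↦ (2, 1, 7, 1)
  λ_5+ρ ↦ (1, 14, 0, 0)
  λ_6+ρ ↦ (5, 5, 3, 1)
  λ_7+ρ ↦ (1, 14, 0, 0)
  λ_8+ρ ↦ (0, 3, 0, 0)
  λ_9+ρ ↦ (2, 1, 7, 1)
  λ_10+ρ ↦ (2, 1, 7, 1)
  λ_11+ρ ↦ (5, 5, 3, 1)
  λ_12+ρ ↦ (1, 14, 0, 0)
  λ_13+ρ ↦ (9, 1, 1, 1)
  λ_14+ρ ↦ (1, 14, 0, 0)
  λ_15+ρ ↦ (9, 1, 1, 1)
  λ_16+ρ ↦ (5, 1, 0, 5)
  λ_17+ρ ↦ (0, 3, 0, 0)
  λ_18+ρ ↦ (9, 1, 1, 1)
  λ_19+ρ ↦ (9, 1, 1, 1)
  λ_20+ρ ↦ (1, 14, 0, 0)
  λ_21+ρ ↦ (0, 3, 0, 0)
  λ_22+ρ ↦ (2, 1, 7, 1)
  λ_23+ρ ↦ (5, 5, 3, 1)
  λ_24+ρ ↦ (5, 1, 0, 5)

The 24 indices split into 6 linkage classes (same alcove rep ⇔ same W_17-dot-orbit):

[[1, 2, 6, 11, 23], [3, 16, 24], [4, 9, 10, 22], [5, 7, 12, 14, 20], [8, 17, 21], [13, 15, 18, 19]]


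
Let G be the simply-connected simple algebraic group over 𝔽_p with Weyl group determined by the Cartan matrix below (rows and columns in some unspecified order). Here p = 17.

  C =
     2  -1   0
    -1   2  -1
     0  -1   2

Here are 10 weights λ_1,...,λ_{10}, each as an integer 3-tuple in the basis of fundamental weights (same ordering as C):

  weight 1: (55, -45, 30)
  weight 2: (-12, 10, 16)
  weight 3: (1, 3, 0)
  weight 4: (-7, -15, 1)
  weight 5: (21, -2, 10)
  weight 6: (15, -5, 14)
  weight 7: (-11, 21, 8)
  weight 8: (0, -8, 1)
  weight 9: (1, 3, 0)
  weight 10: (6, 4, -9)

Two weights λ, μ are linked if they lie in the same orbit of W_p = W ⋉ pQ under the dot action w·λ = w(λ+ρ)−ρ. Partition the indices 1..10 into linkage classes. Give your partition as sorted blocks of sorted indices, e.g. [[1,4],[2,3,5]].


Dynkin diagram of C (from the 4 off-diagonal −1 entries): A_3.

Ā_17 reps of the 10 weights (A_3, coords as presented):

    1: (4, 3, 5)
    2: (0, 0, 6)
    3: (2, 4, 1)
    4: (1, 11, 3)
    5: (2, 4, 1)
    6: (2, 4, 1)
    7: (4, 3, 5)
    8: (2, 4, 1)
    9: (2, 4, 1)
    10: (4, 3, 5)

Partition of {1..10} into 4 W_17-dot-orbits:

[[1, 7, 10], [2], [3, 5, 6, 8, 9], [4]]


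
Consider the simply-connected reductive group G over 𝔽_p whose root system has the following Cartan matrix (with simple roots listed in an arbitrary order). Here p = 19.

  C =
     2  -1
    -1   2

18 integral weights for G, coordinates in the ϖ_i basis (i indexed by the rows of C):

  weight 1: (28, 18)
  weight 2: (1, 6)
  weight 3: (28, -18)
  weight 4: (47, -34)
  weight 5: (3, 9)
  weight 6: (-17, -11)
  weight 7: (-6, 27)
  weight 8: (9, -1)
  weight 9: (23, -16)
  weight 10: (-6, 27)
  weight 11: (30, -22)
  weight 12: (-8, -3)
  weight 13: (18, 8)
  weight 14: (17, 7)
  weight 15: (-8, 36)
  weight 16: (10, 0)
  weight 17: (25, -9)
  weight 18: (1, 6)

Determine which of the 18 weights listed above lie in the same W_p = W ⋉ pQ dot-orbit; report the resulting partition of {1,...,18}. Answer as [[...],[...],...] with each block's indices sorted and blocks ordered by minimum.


Type A_2, rank 2, |W|=6; reorder rows/cols to standard.

W_19-reps of the 18 weights in Ā_19 (same 2-coord order as C):

  [1] (10, 0);  [2] (2, 7);  [3] (2, 7);  [4] (4, 10);  [5] (4, 10);  [6] (3, 9);  [7] (4, 10);  [8] (10, 0);  [9] (4, 10);  [10] (4, 10);  [11] (2, 7);  [12] (2, 7);  [13] (10, 0);  [14] (11, 1);  [15] (11, 1);  [16] (11, 1);  [17] (11, 1);  [18] (2, 7)

These 18 weights hit 5 W_19-dot-orbits; sizes (3, 5, 5, 1, 4):

[[1, 8, 13], [2, 3, 11, 12, 18], [4, 5, 7, 9, 10], [6], [14, 15, 16, 17]]


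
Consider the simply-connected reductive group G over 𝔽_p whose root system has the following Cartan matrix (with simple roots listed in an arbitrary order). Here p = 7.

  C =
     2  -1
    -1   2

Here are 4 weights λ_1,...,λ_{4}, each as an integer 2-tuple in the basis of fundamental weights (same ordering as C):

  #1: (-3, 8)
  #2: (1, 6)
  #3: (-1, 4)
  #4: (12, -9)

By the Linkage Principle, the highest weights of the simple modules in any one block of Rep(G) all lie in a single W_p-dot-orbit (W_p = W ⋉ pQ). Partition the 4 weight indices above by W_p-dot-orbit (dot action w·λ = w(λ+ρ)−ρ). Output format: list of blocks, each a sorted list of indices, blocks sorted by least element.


Cartan matrix: type A_2 (|W|=6); un-permuting the 2 rows.

W_7-reps of the 4 weights in Ā_7 (same 2-coord order as C):

  [1] (0, 5) · [2] (0, 5) · [3] (0, 5) · [4] (1, 1)

Linkage partition of the 4 weights (2 classes, p=7):

[[1, 2, 3], [4]]


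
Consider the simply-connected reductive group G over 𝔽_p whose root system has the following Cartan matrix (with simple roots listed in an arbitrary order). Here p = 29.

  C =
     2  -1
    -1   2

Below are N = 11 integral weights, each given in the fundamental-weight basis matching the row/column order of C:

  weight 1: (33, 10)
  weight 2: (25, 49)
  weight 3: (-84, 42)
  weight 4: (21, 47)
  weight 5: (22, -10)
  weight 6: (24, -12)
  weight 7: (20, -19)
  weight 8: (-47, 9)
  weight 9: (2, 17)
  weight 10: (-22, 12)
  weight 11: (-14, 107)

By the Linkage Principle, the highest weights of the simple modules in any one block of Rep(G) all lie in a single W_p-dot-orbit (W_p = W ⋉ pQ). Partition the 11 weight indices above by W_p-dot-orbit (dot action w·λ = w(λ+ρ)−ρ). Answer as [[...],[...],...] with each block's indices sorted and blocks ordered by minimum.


Type A_2, rank 2, |W|=6; reorder rows/cols to standard.

Ā_29 reps of the 11 weights (A_2, coords as presented):

  [1] (13, 5)
  [2] (3, 18)
  [3] (14, 11)
  [4] (7, 12)
  [5] (14, 9)
  [6] (14, 11)
  [7] (3, 18)
  [8] (7, 12)
  [9] (3, 18)
  [10] (13, 8)
  [11] (13, 8)

Grouping the 11 weights by Ā_29-representative: 6 linkage classes.

[[1], [2, 7, 9], [3, 6], [4, 8], [5], [10, 11]]


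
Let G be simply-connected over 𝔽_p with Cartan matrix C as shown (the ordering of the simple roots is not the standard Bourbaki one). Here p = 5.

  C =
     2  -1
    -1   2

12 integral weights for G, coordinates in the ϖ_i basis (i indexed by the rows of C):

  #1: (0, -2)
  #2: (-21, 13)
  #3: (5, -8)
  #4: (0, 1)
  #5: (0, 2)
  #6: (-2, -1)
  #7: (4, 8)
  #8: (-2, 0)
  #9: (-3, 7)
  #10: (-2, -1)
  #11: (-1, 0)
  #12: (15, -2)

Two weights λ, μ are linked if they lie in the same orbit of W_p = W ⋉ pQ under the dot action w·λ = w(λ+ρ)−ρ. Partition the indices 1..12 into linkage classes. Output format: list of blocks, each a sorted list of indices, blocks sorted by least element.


C ↔ A_2 under row/col permutation; |W(A_2)| = 6.

Each λ_j+ρ reduced to Ā_5; 2-tuples below use C's row order:

  λ_1+ρ ↦ (0, 1);  λ_2+ρ ↦ (0, 4);  λ_3+ρ ↦ (1, 3);  λ_4+ρ ↦ (1, 2);  λ_5+ρ ↦ (1, 3);  λ_6+ρ ↦ (0, 1);  λ_7+ρ ↦ (0, 4);  λ_8+ρ ↦ (1, 0);  λ_9+ρ ↦ (1, 2);  λ_10+ρ ↦ (0, 1);  λ_11+ρ ↦ (0, 1);  λ_12+ρ ↦ (0, 1)

These 12 weights hit 5 W_5-dot-orbits; sizes (5, 2, 2, 2, 1):

[[1, 6, 10, 11, 12], [2, 7], [3, 5], [4, 9], [8]]


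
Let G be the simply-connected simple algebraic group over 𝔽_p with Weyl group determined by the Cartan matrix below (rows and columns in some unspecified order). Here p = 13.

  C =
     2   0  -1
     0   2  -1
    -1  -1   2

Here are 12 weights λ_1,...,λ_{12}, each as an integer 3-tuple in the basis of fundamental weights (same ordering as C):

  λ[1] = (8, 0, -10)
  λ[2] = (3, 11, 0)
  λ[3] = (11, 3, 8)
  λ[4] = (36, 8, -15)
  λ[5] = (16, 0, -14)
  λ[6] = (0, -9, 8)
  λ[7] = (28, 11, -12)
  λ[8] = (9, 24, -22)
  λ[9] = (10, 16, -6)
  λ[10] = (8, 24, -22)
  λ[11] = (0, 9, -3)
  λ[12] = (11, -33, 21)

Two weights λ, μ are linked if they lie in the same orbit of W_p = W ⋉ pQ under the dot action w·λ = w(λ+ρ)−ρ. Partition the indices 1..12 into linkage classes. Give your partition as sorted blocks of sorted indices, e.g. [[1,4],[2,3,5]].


Type A_3, rank 3, |W|=24; reorder rows/cols to standard.

Folding the 12 weights λ_j+ρ into Ā_13 (reps in the given 3-coord order):

  λ_1+ρ ↦ (0, 8, 1) · λ_2+ρ ↦ (0, 8, 1) · λ_3+ρ ↦ (0, 8, 1) · λ_4+ρ ↦ (4, 2, 1) · λ_5+ρ ↦ (0, 8, 1) · λ_6+ρ ↦ (1, 8, 1) · λ_7+ρ ↦ (1, 8, 1) · λ_8+ρ ↦ (1, 8, 1) · λ_9+ρ ↦ (4, 2, 1) · λ_10+ρ ↦ (0, 8, 1) · λ_11+ρ ↦ (1, 8, 1) · λ_12+ρ ↦ (4, 2, 1)

3 distinct reps among the 12 weights ⇒ 3 W_13-linkage classes:

[[1, 2, 3, 5, 10], [4, 9, 12], [6, 7, 8, 11]]
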